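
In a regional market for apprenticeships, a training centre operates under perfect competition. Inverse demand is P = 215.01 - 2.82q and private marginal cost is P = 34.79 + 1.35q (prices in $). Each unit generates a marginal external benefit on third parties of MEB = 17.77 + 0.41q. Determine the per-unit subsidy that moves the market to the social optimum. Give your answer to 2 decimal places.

subsidy = $39.36 per unit

Social marginal cost = private MC − MEB = 17.02 + 0.94q.
Set SMC = demand: 17.02 + 0.94q = 215.01 - 2.82q → q* = 52.6569.
The Pigouvian subsidy equals MEB at q*: 17.77 + 0.41×52.6569 = 39.3593.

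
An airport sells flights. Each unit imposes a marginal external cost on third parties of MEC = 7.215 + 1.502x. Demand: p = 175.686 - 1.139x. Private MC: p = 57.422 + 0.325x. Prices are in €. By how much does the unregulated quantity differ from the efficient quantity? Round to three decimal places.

43.341 units

Market equilibrium (private): 57.422 + 0.325x = 175.686 - 1.139x → x_m = 80.7814.
Social marginal cost = private MC + MEC = 64.637 + 1.827x.
Set SMC = demand: 64.637 + 1.827x = 175.686 - 1.139x → x* = 37.4407.
Gap = |80.7814 − 37.4407| = 43.3407.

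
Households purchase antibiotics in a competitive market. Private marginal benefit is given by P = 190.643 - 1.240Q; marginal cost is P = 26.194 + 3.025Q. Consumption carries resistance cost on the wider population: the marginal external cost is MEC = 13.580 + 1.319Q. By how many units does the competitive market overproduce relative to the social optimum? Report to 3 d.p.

11.540 units

Market equilibrium (private): 26.194 + 3.025Q = 190.643 - 1.240Q → Q_m = 38.5578.
Social marginal benefit = demand − MEC = 177.063 - 2.559Q.
Set SMB = MC: 177.063 - 2.559Q = 26.194 + 3.025Q → Q* = 27.0181.
Gap = |38.5578 − 27.0181| = 11.5397.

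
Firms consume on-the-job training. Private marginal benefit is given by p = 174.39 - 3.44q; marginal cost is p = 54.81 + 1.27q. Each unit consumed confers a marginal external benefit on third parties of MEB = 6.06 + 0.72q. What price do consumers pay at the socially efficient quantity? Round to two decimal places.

P = 66.07

Social marginal benefit = demand + MEB = 180.45 - 2.72q.
Set SMB = MC: 180.45 - 2.72q = 54.81 + 1.27q → q* = 31.4887.
Consumer price on the demand curve at q*: 174.39 − 3.44×31.4887 = 66.0689.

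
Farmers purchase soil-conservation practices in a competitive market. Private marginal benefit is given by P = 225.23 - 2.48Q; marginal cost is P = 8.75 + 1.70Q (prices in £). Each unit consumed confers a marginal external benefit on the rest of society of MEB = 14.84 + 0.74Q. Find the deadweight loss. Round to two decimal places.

Market equilibrium (private): 8.75 + 1.70Q = 225.23 - 2.48Q → Q_m = 51.7895.
Social marginal benefit = demand + MEB = 240.07 - 1.74Q.
Set SMB = MC: 240.07 - 1.74Q = 8.75 + 1.70Q → Q* = 67.2442.
The welfare-loss triangle has base |Q_m − Q*| and height MEB(Q_m) (the vertical gap between SMB and MC is zero at Q* and MEB at Q_m).
DWL = ½ × 15.4547 × 53.1642 = 410.8184.

DWL = £410.82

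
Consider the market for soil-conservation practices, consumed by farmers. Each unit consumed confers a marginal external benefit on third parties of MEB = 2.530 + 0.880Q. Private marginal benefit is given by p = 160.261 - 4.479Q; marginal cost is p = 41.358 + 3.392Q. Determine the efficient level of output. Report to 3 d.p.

Social marginal benefit = demand + MEB = 162.791 - 3.599Q.
Set SMB = MC: 162.791 - 3.599Q = 41.358 + 3.392Q → Q* = 17.3699.

Q* = 17.370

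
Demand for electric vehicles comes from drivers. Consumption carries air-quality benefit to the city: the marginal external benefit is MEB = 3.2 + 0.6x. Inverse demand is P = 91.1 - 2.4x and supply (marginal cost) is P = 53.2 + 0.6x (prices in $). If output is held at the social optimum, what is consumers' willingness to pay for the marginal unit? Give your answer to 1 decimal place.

Social marginal benefit = demand + MEB = 94.3 - 1.8x.
Set SMB = MC: 94.3 - 1.8x = 53.2 + 0.6x → x* = 17.1250.
Consumer price on the demand curve at x*: 91.1 − 2.4×17.1250 = 50.0000.

P = $50.0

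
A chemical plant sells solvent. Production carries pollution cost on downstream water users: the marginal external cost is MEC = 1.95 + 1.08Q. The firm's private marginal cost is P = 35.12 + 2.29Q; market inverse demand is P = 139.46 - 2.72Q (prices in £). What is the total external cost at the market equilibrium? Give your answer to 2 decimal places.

£274.83

Market equilibrium (private): 35.12 + 2.29Q = 139.46 - 2.72Q → Q_m = 20.8263.
Total external cost = ∫₀^{Q_m} (1.95 + 1.08Q) dQ = 1.95×20.8263 + ½×1.08×20.8263² = 274.8281.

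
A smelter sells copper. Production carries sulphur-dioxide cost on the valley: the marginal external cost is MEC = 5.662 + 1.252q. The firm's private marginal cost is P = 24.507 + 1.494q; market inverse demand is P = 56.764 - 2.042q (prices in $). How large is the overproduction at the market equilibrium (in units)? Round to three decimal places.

Market equilibrium (private): 24.507 + 1.494q = 56.764 - 2.042q → q_m = 9.1225.
Social marginal cost = private MC + MEC = 30.169 + 2.746q.
Set SMC = demand: 30.169 + 2.746q = 56.764 - 2.042q → q* = 5.5545.
Gap = |9.1225 − 5.5545| = 3.5680.

3.568 units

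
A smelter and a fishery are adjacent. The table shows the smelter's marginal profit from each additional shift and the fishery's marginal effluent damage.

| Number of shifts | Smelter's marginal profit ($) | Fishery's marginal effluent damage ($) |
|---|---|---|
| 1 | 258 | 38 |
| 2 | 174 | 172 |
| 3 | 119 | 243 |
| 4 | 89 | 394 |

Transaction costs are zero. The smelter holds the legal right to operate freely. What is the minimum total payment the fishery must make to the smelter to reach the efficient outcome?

Left alone the smelter would choose level 4 (marginal profit stays positive).
Efficient level: k* = 2 (marginal profit ≥ marginal effluent damage through 2).
The fishery must at least cover the smelter's forgone profit from cutting 4→2: 119 + 89 = 208.

$208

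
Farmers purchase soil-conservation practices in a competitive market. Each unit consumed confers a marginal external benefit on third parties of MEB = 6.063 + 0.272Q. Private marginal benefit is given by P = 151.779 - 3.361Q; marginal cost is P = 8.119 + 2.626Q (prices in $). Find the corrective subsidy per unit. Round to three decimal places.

Social marginal benefit = demand + MEB = 157.842 - 3.089Q.
Set SMB = MC: 157.842 - 3.089Q = 8.119 + 2.626Q → Q* = 26.1983.
The Pigouvian subsidy equals MEB at Q*: 6.063 + 0.272×26.1983 = 13.1889.

subsidy = $13.189 per unit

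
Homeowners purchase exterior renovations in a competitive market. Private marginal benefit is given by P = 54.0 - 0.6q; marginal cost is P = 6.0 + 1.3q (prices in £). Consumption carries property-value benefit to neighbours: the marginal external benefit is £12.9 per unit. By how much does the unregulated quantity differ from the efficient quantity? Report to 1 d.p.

6.8 units

Market equilibrium (private): 6.0 + 1.3q = 54.0 - 0.6q → q_m = 25.2632.
Social marginal benefit = demand + MEB = 66.9 - 0.6q.
Set SMB = MC: 66.9 - 0.6q = 6.0 + 1.3q → q* = 32.0526.
Gap = |25.2632 − 32.0526| = 6.7894.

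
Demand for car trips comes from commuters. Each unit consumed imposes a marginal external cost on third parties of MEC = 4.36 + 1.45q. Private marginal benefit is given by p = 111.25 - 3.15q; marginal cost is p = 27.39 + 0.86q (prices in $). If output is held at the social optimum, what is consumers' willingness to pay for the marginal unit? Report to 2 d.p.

Social marginal benefit = demand − MEC = 106.89 - 4.60q.
Set SMB = MC: 106.89 - 4.60q = 27.39 + 0.86q → q* = 14.5604.
Consumer price on the demand curve at q*: 111.25 − 3.15×14.5604 = 65.3847.

P = $65.38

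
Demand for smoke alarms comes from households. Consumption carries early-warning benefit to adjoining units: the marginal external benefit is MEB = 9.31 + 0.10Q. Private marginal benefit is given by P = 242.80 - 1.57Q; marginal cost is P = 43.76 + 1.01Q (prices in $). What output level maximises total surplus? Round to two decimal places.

Social marginal benefit = demand + MEB = 252.11 - 1.47Q.
Set SMB = MC: 252.11 - 1.47Q = 43.76 + 1.01Q → Q* = 84.0121.

Q* = 84.01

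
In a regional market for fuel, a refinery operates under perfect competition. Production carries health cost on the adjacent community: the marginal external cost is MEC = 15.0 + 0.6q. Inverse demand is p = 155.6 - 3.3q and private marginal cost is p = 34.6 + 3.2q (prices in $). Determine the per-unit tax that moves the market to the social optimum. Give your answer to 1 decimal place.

tax = $24.0 per unit

Social marginal cost = private MC + MEC = 49.6 + 3.8q.
Set SMC = demand: 49.6 + 3.8q = 155.6 - 3.3q → q* = 14.9296.
The Pigouvian tax equals MEC at q*: 15.0 + 0.6×14.9296 = 23.9578.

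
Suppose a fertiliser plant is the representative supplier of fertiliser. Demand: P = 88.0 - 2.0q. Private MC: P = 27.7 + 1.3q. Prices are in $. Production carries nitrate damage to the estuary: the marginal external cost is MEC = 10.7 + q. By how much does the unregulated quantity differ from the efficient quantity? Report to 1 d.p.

Market equilibrium (private): 27.7 + 1.3q = 88.0 - 2.0q → q_m = 18.2727.
Social marginal cost = private MC + MEC = 38.4 + 2.3q.
Set SMC = demand: 38.4 + 2.3q = 88.0 - 2.0q → q* = 11.5349.
Gap = |18.2727 − 11.5349| = 6.7378.

6.7 units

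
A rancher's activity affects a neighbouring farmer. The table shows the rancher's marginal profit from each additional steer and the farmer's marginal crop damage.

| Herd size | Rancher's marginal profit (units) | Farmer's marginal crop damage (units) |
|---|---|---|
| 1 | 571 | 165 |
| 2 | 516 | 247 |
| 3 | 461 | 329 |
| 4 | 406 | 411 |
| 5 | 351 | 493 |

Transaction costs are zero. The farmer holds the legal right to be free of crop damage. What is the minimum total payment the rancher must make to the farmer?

Efficient level: marginal profit ≥ marginal crop damage through level 3, so k* = 3.
With the farmer holding the right, the rancher must at least compensate total damage at k*: 165 + 247 + 329 = 741.

741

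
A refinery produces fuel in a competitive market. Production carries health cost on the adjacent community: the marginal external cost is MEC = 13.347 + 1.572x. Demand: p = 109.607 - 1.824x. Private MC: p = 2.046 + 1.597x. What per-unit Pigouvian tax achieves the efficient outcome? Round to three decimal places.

tax = 43.009 per unit

Social marginal cost = private MC + MEC = 15.393 + 3.169x.
Set SMC = demand: 15.393 + 3.169x = 109.607 - 1.824x → x* = 18.8692.
The Pigouvian tax equals MEC at x*: 13.347 + 1.572×18.8692 = 43.0094.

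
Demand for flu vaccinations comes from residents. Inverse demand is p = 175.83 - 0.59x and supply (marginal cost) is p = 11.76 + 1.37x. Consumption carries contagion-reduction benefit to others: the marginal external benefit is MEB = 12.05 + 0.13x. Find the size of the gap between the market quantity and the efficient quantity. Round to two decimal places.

Market equilibrium (private): 11.76 + 1.37x = 175.83 - 0.59x → x_m = 83.7092.
Social marginal benefit = demand + MEB = 187.88 - 0.46x.
Set SMB = MC: 187.88 - 0.46x = 11.76 + 1.37x → x* = 96.2404.
Gap = |83.7092 − 96.2404| = 12.5312.

12.53 units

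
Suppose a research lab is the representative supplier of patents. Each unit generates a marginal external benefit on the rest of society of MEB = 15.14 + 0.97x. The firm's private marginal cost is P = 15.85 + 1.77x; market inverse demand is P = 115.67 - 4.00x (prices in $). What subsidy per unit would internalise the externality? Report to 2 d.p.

Social marginal cost = private MC − MEB = 0.71 + 0.80x.
Set SMC = demand: 0.71 + 0.80x = 115.67 - 4.00x → x* = 23.9500.
The Pigouvian subsidy equals MEB at x*: 15.14 + 0.97×23.9500 = 38.3715.

subsidy = $38.37 per unit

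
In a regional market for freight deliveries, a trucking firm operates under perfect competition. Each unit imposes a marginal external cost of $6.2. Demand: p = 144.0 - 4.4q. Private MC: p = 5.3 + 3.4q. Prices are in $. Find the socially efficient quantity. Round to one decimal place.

q* = 17.0

Social marginal cost = private MC + MEC = 11.5 + 3.4q.
Set SMC = demand: 11.5 + 3.4q = 144.0 - 4.4q → q* = 16.9872.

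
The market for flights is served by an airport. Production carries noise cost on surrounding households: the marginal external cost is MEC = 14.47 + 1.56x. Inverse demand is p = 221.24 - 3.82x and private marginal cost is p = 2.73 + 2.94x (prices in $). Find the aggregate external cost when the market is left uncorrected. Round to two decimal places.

Market equilibrium (private): 2.73 + 2.94x = 221.24 - 3.82x → x_m = 32.3240.
Total external cost = ∫₀^{x_m} (14.47 + 1.56x) dx = 14.47×32.3240 + ½×1.56×32.3240² = 1282.7042.

$1282.70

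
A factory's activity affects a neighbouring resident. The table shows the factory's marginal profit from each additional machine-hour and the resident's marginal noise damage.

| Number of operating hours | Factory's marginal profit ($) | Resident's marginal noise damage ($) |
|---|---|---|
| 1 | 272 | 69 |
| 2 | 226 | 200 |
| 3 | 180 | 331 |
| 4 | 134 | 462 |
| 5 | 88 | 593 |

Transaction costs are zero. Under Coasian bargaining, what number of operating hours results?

2

Bargaining reaches the level where marginal profit last exceeds marginal noise damage.
That holds through level 2 (226 ≥ 200) but not at 3 (180 < 331).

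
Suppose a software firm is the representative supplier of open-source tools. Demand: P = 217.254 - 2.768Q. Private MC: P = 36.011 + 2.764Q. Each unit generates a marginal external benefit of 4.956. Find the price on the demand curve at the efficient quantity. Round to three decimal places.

P = 124.087

Social marginal cost = private MC − MEB = 31.055 + 2.764Q.
Set SMC = demand: 31.055 + 2.764Q = 217.254 - 2.768Q → Q* = 33.6585.
Consumer price on the demand curve at Q*: 217.254 − 2.768×33.6585 = 124.0873.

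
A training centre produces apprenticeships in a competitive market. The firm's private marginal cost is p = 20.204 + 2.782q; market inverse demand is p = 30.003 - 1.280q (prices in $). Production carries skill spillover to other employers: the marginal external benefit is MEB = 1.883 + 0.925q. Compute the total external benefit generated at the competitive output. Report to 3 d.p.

Market equilibrium (private): 20.204 + 2.782q = 30.003 - 1.280q → q_m = 2.4124.
Total external benefit = ∫₀^{q_m} (1.883 + 0.925q) dq = 1.883×2.4124 + ½×0.925×2.4124² = 7.2341.

$7.234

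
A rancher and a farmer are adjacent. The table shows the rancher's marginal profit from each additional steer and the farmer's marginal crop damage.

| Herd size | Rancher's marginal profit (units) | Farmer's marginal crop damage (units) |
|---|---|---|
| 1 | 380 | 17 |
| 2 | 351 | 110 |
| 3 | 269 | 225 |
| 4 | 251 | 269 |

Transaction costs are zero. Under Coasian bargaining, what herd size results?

Bargaining reaches the level where marginal profit last exceeds marginal crop damage.
That holds through level 3 (269 ≥ 225) but not at 4 (251 < 269).

3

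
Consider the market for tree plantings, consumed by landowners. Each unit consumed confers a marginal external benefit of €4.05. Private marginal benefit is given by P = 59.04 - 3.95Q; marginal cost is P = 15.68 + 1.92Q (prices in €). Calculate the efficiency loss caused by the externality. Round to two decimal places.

DWL = €1.40

Market equilibrium (private): 15.68 + 1.92Q = 59.04 - 3.95Q → Q_m = 7.3867.
Social marginal benefit = demand + MEB = 63.09 - 3.95Q.
Set SMB = MC: 63.09 - 3.95Q = 15.68 + 1.92Q → Q* = 8.0767.
Between Q* and Q_m the wedge SMB − MC runs linearly from 0 to MEB(Q_m), so the loss is a triangle.
DWL = ½ × 0.6900 × 4.0500 = 1.3973.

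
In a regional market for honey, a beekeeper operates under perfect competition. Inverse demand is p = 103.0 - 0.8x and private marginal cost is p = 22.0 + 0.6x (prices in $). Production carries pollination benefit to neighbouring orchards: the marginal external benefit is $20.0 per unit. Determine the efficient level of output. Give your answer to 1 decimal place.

Social marginal cost = private MC − MEB = 2.0 + 0.6x.
Set SMC = demand: 2.0 + 0.6x = 103.0 - 0.8x → x* = 72.1429.

x* = 72.1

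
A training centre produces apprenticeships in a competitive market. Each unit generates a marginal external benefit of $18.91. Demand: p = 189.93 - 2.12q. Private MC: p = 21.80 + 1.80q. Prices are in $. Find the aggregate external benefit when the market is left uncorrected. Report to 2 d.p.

Market equilibrium (private): 21.80 + 1.80q = 189.93 - 2.12q → q_m = 42.8903.
Total external benefit = MEB × q_m = 18.91 × 42.8903 = 811.0556.

$811.06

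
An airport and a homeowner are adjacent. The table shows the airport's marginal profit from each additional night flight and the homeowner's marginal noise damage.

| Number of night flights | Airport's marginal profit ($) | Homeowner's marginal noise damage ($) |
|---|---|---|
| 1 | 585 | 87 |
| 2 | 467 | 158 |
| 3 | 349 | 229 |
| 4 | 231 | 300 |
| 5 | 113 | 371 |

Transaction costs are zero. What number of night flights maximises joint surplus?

3

Bargaining reaches the level where marginal profit last exceeds marginal noise damage.
That holds through level 3 (349 ≥ 229) but not at 4 (231 < 300).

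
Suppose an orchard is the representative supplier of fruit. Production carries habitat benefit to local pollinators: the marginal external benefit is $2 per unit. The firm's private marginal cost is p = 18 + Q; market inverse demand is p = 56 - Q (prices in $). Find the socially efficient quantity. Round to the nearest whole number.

Q* = 20

Social marginal cost = private MC − MEB = 16 + Q.
Set SMC = demand: 16 + Q = 56 - Q → Q* = 20.0000.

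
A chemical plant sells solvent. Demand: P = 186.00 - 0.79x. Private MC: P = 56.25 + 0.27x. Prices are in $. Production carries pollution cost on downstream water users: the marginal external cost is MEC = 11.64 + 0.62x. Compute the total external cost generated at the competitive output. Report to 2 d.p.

Market equilibrium (private): 56.25 + 0.27x = 186.00 - 0.79x → x_m = 122.4057.
Total external cost = ∫₀^{x_m} (11.64 + 0.62x) dx = 11.64×122.4057 + ½×0.62×122.4057² = 6069.5805.

$6069.58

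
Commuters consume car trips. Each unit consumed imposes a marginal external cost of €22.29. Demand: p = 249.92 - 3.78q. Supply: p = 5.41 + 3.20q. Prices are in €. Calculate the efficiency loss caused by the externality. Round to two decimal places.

Market equilibrium (private): 5.41 + 3.20q = 249.92 - 3.78q → q_m = 35.0301.
Social marginal benefit = demand − MEC = 227.63 - 3.78q.
Set SMB = MC: 227.63 - 3.78q = 5.41 + 3.20q → q* = 31.8367.
The loss is the area between SMB and MC from q* to q_m; with linear curves that's a triangle of height MEC(q_m).
DWL = ½ × 3.1934 × 22.2900 = 35.5904.

DWL = €35.59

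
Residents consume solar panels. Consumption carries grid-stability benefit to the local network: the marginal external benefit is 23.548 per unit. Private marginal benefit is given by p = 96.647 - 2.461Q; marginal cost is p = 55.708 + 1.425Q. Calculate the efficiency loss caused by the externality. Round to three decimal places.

Market equilibrium (private): 55.708 + 1.425Q = 96.647 - 2.461Q → Q_m = 10.5350.
Social marginal benefit = demand + MEB = 120.195 - 2.461Q.
Set SMB = MC: 120.195 - 2.461Q = 55.708 + 1.425Q → Q* = 16.5947.
The loss is the area between SMB and MC from Q* to Q_m; with linear curves that's a triangle of height MEB(Q_m).
DWL = ½ × 6.0597 × 23.5480 = 71.3469.

DWL = 71.347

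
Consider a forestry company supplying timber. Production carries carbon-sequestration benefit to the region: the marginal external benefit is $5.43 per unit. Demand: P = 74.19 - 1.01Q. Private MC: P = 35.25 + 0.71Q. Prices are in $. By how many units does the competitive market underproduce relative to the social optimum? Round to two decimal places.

3.16 units

Market equilibrium (private): 35.25 + 0.71Q = 74.19 - 1.01Q → Q_m = 22.6395.
Social marginal cost = private MC − MEB = 29.82 + 0.71Q.
Set SMC = demand: 29.82 + 0.71Q = 74.19 - 1.01Q → Q* = 25.7965.
Gap = |22.6395 − 25.7965| = 3.1570.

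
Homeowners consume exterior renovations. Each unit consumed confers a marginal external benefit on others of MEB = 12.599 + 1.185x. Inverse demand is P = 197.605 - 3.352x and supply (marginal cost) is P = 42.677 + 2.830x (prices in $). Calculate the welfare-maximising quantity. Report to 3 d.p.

x* = 33.526

Social marginal benefit = demand + MEB = 210.204 - 2.167x.
Set SMB = MC: 210.204 - 2.167x = 42.677 + 2.830x → x* = 33.5255.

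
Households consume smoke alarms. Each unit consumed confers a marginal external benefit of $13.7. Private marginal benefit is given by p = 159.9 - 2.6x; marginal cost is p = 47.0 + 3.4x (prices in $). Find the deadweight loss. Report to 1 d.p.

DWL = $15.6

Market equilibrium (private): 47.0 + 3.4x = 159.9 - 2.6x → x_m = 18.8167.
Social marginal benefit = demand + MEB = 173.6 - 2.6x.
Set SMB = MC: 173.6 - 2.6x = 47.0 + 3.4x → x* = 21.1000.
Between x* and x_m the wedge SMB − MC runs linearly from 0 to MEB(x_m), so the loss is a triangle.
DWL = ½ × 2.2833 × 13.7000 = 15.6406.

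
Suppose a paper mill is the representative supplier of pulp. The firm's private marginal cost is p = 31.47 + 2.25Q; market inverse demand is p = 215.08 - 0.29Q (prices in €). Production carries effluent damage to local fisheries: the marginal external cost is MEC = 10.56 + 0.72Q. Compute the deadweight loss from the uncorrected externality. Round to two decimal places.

DWL = €601.17

Market equilibrium (private): 31.47 + 2.25Q = 215.08 - 0.29Q → Q_m = 72.2874.
Social marginal cost = private MC + MEC = 42.03 + 2.97Q.
Set SMC = demand: 42.03 + 2.97Q = 215.08 - 0.29Q → Q* = 53.0828.
The loss is the area between SMC and demand from Q* to Q_m; with linear curves that's a triangle of height MEC(Q_m).
DWL = ½ × 19.2046 × 62.6069 = 601.1702.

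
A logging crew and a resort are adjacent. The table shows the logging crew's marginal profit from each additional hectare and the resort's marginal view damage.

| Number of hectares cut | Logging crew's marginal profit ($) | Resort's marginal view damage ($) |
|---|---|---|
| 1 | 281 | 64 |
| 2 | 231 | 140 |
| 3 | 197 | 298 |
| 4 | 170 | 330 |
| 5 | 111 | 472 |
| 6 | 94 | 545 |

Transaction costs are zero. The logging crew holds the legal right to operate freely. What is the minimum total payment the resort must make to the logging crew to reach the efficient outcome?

Left alone the logging crew would choose level 6 (marginal profit stays positive).
Efficient level: k* = 2 (marginal profit ≥ marginal view damage through 2).
The resort must at least cover the logging crew's forgone profit from cutting 6→2: 197 + 170 + 111 + 94 = 572.

$572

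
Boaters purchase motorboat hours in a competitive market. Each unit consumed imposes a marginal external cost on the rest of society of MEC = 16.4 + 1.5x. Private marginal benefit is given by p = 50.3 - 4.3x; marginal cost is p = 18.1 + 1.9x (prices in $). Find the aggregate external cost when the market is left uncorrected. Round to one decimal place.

Market equilibrium (private): 18.1 + 1.9x = 50.3 - 4.3x → x_m = 5.1935.
Total external cost = ∫₀^{x_m} (16.4 + 1.5x) dx = 16.4×5.1935 + ½×1.5×5.1935² = 105.4027.

$105.4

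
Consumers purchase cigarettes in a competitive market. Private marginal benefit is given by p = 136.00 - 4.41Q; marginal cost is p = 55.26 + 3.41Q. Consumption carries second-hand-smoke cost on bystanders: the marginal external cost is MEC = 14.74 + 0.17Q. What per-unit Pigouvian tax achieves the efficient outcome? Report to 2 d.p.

tax = 16.14 per unit

Social marginal benefit = demand − MEC = 121.26 - 4.58Q.
Set SMB = MC: 121.26 - 4.58Q = 55.26 + 3.41Q → Q* = 8.2603.
The Pigouvian tax equals MEC at Q*: 14.74 + 0.17×8.2603 = 16.1443.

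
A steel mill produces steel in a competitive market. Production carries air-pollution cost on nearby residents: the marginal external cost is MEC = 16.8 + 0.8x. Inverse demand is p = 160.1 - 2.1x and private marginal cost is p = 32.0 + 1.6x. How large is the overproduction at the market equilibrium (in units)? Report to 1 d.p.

Market equilibrium (private): 32.0 + 1.6x = 160.1 - 2.1x → x_m = 34.6216.
Social marginal cost = private MC + MEC = 48.8 + 2.4x.
Set SMC = demand: 48.8 + 2.4x = 160.1 - 2.1x → x* = 24.7333.
Gap = |34.6216 − 24.7333| = 9.8883.

9.9 units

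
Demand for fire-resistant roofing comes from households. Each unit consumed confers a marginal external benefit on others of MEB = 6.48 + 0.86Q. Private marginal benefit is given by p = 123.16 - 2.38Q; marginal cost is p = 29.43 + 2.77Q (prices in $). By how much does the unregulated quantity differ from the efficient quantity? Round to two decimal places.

Market equilibrium (private): 29.43 + 2.77Q = 123.16 - 2.38Q → Q_m = 18.2000.
Social marginal benefit = demand + MEB = 129.64 - 1.52Q.
Set SMB = MC: 129.64 - 1.52Q = 29.43 + 2.77Q → Q* = 23.3590.
Gap = |18.2000 − 23.3590| = 5.1590.

5.16 units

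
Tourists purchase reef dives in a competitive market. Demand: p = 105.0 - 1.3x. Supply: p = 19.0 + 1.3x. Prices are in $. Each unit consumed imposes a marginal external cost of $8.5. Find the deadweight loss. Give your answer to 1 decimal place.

Market equilibrium (private): 19.0 + 1.3x = 105.0 - 1.3x → x_m = 33.0769.
Social marginal benefit = demand − MEC = 96.5 - 1.3x.
Set SMB = MC: 96.5 - 1.3x = 19.0 + 1.3x → x* = 29.8077.
Height of the DWL triangle at x_m is MC(x_m) − SMB(x_m) = MEC(x_m) = 8.5000.
DWL = ½ × 3.2692 × 8.5000 = 13.8941.

DWL = $13.9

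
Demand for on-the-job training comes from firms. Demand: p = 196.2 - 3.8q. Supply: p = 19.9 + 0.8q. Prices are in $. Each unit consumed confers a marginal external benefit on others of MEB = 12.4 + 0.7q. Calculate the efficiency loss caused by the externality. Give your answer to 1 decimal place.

Market equilibrium (private): 19.9 + 0.8q = 196.2 - 3.8q → q_m = 38.3261.
Social marginal benefit = demand + MEB = 208.6 - 3.1q.
Set SMB = MC: 208.6 - 3.1q = 19.9 + 0.8q → q* = 48.3846.
The welfare-loss triangle has base |q_m − q*| and height MEB(q_m) (the vertical gap between SMB and MC is zero at q* and MEB at q_m).
DWL = ½ × 10.0585 × 39.2283 = 197.2889.

DWL = $197.3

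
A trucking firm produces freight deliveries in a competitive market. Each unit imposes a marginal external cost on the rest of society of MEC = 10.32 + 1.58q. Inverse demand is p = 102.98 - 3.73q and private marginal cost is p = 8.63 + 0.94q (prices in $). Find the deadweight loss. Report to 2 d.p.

Market equilibrium (private): 8.63 + 0.94q = 102.98 - 3.73q → q_m = 20.2034.
Social marginal cost = private MC + MEC = 18.95 + 2.52q.
Set SMC = demand: 18.95 + 2.52q = 102.98 - 3.73q → q* = 13.4448.
Height of the DWL triangle at q_m is SMC(q_m) − demand(q_m) = MEC(q_m) = 42.2414.
DWL = ½ × 6.7586 × 42.2414 = 142.7464.

DWL = $142.75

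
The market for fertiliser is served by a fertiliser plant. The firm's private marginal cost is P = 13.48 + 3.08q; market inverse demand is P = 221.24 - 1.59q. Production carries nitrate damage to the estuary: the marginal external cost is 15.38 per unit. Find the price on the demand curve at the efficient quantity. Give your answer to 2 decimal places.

Social marginal cost = private MC + MEC = 28.86 + 3.08q.
Set SMC = demand: 28.86 + 3.08q = 221.24 - 1.59q → q* = 41.1949.
Consumer price on the demand curve at q*: 221.24 − 1.59×41.1949 = 155.7401.

P = 155.74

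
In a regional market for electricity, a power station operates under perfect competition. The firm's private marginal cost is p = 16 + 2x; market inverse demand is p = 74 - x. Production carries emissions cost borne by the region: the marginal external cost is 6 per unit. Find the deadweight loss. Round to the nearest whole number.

Market equilibrium (private): 16 + 2x = 74 - x → x_m = 19.3333.
Social marginal cost = private MC + MEC = 22 + 2x.
Set SMC = demand: 22 + 2x = 74 - x → x* = 17.3333.
The welfare-loss triangle has base |x_m − x*| and height MEC(x_m) (the vertical gap between SMC and demand is zero at x* and MEC at x_m).
DWL = ½ × 2.0000 × 6.0000 = 6.0000.

DWL = 6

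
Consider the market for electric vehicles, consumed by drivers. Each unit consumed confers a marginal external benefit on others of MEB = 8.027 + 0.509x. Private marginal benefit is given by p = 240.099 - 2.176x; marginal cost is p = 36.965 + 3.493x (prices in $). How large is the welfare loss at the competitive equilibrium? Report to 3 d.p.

Market equilibrium (private): 36.965 + 3.493x = 240.099 - 2.176x → x_m = 35.8324.
Social marginal benefit = demand + MEB = 248.126 - 1.667x.
Set SMB = MC: 248.126 - 1.667x = 36.965 + 3.493x → x* = 40.9227.
Between x* and x_m the wedge SMB − MC runs linearly from 0 to MEB(x_m), so the loss is a triangle.
DWL = ½ × 5.0903 × 26.2657 = 66.8501.

DWL = $66.850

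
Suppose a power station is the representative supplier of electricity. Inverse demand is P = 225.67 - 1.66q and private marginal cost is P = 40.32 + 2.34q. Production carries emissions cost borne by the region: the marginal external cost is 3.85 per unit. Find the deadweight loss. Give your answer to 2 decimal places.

DWL = 1.85

Market equilibrium (private): 40.32 + 2.34q = 225.67 - 1.66q → q_m = 46.3375.
Social marginal cost = private MC + MEC = 44.17 + 2.34q.
Set SMC = demand: 44.17 + 2.34q = 225.67 - 1.66q → q* = 45.3750.
The loss is the area between SMC and demand from q* to q_m; with linear curves that's a triangle of height MEC(q_m).
DWL = ½ × 0.9625 × 3.8500 = 1.8528.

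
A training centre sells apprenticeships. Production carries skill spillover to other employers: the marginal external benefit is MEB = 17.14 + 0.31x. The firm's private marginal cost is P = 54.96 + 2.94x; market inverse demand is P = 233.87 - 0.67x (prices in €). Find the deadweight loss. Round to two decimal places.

DWL = €160.07

Market equilibrium (private): 54.96 + 2.94x = 233.87 - 0.67x → x_m = 49.5596.
Social marginal cost = private MC − MEB = 37.82 + 2.63x.
Set SMC = demand: 37.82 + 2.63x = 233.87 - 0.67x → x* = 59.4091.
The welfare-loss triangle has base |x_m − x*| and height MEB(x_m) (the vertical gap between SMC and demand is zero at x* and MEB at x_m).
DWL = ½ × 9.8495 × 32.5035 = 160.0716.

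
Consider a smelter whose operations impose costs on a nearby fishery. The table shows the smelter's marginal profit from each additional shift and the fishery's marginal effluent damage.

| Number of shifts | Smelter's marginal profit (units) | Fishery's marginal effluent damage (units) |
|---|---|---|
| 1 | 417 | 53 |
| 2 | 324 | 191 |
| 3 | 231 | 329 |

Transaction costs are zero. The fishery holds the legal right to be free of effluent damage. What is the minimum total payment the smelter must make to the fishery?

Efficient level: marginal profit ≥ marginal effluent damage through level 2, so k* = 2.
With the fishery holding the right, the smelter must at least compensate total damage at k*: 53 + 191 = 244.

244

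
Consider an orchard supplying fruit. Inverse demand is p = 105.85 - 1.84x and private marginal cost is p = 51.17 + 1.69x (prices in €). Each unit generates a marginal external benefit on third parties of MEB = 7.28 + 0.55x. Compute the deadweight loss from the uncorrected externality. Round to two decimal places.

DWL = €41.88

Market equilibrium (private): 51.17 + 1.69x = 105.85 - 1.84x → x_m = 15.4901.
Social marginal cost = private MC − MEB = 43.89 + 1.14x.
Set SMC = demand: 43.89 + 1.14x = 105.85 - 1.84x → x* = 20.7919.
Between x* and x_m the wedge demand − SMC runs linearly from 0 to MEB(x_m), so the loss is a triangle.
DWL = ½ × 5.3018 × 15.7995 = 41.8829.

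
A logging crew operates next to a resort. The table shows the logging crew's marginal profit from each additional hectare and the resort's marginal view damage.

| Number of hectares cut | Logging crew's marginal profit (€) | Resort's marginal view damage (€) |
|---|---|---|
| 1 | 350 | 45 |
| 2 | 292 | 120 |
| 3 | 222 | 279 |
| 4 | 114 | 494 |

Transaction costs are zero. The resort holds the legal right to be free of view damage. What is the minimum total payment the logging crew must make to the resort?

€165

Efficient level: marginal profit ≥ marginal view damage through level 2, so k* = 2.
With the resort holding the right, the logging crew must at least compensate total damage at k*: 45 + 120 = 165.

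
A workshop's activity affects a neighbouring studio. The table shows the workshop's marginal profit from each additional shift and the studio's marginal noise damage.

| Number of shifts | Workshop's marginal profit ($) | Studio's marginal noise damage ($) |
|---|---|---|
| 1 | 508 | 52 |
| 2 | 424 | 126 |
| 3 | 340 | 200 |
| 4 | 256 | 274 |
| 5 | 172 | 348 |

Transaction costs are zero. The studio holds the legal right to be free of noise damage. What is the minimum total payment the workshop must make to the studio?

Efficient level: marginal profit ≥ marginal noise damage through level 3, so k* = 3.
With the studio holding the right, the workshop must at least compensate total damage at k*: 52 + 126 + 200 = 378.

$378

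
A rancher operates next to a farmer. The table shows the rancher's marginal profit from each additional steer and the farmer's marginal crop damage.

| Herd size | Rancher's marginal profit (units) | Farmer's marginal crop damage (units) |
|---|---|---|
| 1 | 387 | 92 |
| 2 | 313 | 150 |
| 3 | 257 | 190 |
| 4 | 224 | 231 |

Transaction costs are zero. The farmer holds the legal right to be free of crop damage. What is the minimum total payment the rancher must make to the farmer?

Efficient level: marginal profit ≥ marginal crop damage through level 3, so k* = 3.
With the farmer holding the right, the rancher must at least compensate total damage at k*: 92 + 150 + 190 = 432.

432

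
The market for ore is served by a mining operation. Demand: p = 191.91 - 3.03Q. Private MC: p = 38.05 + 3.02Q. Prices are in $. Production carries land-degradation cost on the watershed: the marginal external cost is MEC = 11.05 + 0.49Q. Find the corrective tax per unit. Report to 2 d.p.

Social marginal cost = private MC + MEC = 49.10 + 3.51Q.
Set SMC = demand: 49.10 + 3.51Q = 191.91 - 3.03Q → Q* = 21.8364.
The Pigouvian tax equals MEC at Q*: 11.05 + 0.49×21.8364 = 21.7498.

tax = $21.75 per unit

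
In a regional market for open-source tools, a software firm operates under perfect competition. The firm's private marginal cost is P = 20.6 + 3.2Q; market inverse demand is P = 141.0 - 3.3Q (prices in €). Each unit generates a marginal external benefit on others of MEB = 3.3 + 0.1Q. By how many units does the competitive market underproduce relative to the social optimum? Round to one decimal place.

Market equilibrium (private): 20.6 + 3.2Q = 141.0 - 3.3Q → Q_m = 18.5231.
Social marginal cost = private MC − MEB = 17.3 + 3.1Q.
Set SMC = demand: 17.3 + 3.1Q = 141.0 - 3.3Q → Q* = 19.3281.
Gap = |18.5231 − 19.3281| = 0.8050.

0.8 units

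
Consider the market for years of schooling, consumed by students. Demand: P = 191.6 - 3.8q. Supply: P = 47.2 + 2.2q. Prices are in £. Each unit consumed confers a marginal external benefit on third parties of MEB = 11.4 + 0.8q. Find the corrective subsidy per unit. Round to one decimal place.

subsidy = £35.4 per unit

Social marginal benefit = demand + MEB = 203.0 - 3.0q.
Set SMB = MC: 203.0 - 3.0q = 47.2 + 2.2q → q* = 29.9615.
The Pigouvian subsidy equals MEB at q*: 11.4 + 0.8×29.9615 = 35.3692.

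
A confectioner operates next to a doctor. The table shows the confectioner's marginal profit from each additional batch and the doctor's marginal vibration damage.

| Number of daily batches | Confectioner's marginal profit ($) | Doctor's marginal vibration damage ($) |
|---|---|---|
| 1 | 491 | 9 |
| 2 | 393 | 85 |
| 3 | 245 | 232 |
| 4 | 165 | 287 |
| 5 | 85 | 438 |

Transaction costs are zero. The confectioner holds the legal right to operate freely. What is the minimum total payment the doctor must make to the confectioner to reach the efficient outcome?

$250

Left alone the confectioner would choose level 5 (marginal profit stays positive).
Efficient level: k* = 3 (marginal profit ≥ marginal vibration damage through 3).
The doctor must at least cover the confectioner's forgone profit from cutting 5→3: 165 + 85 = 250.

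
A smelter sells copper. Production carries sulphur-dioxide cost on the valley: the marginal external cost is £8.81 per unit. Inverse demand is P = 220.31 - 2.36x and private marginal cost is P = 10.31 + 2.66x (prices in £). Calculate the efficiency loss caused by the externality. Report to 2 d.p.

Market equilibrium (private): 10.31 + 2.66x = 220.31 - 2.36x → x_m = 41.8327.
Social marginal cost = private MC + MEC = 19.12 + 2.66x.
Set SMC = demand: 19.12 + 2.66x = 220.31 - 2.36x → x* = 40.0777.
The loss is the area between SMC and demand from x* to x_m; with linear curves that's a triangle of height MEC(x_m).
DWL = ½ × 1.7550 × 8.8100 = 7.7308.

DWL = £7.73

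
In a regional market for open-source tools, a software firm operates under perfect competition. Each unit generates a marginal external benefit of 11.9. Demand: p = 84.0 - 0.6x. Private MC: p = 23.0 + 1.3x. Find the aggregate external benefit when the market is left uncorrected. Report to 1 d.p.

382.1

Market equilibrium (private): 23.0 + 1.3x = 84.0 - 0.6x → x_m = 32.1053.
Total external benefit = MEB × x_m = 11.9 × 32.1053 = 382.0531.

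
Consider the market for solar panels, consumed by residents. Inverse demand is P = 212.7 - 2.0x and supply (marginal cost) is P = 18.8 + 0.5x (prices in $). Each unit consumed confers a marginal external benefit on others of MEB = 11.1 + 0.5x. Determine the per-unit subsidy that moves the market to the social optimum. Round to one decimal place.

subsidy = $62.4 per unit

Social marginal benefit = demand + MEB = 223.8 - 1.5x.
Set SMB = MC: 223.8 - 1.5x = 18.8 + 0.5x → x* = 102.5000.
The Pigouvian subsidy equals MEB at x*: 11.1 + 0.5×102.5000 = 62.3500.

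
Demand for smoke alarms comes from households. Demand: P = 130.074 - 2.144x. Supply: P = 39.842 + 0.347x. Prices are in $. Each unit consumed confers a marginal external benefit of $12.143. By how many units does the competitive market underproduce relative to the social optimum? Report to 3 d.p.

4.875 units

Market equilibrium (private): 39.842 + 0.347x = 130.074 - 2.144x → x_m = 36.2232.
Social marginal benefit = demand + MEB = 142.217 - 2.144x.
Set SMB = MC: 142.217 - 2.144x = 39.842 + 0.347x → x* = 41.0980.
Gap = |36.2232 − 41.0980| = 4.8748.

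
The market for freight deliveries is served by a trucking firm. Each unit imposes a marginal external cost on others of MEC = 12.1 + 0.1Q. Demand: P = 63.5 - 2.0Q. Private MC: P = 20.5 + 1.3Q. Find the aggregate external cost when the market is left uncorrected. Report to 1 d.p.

166.2

Market equilibrium (private): 20.5 + 1.3Q = 63.5 - 2.0Q → Q_m = 13.0303.
Total external cost = ∫₀^{Q_m} (12.1 + 0.1Q) dQ = 12.1×13.0303 + ½×0.1×13.0303² = 166.1561.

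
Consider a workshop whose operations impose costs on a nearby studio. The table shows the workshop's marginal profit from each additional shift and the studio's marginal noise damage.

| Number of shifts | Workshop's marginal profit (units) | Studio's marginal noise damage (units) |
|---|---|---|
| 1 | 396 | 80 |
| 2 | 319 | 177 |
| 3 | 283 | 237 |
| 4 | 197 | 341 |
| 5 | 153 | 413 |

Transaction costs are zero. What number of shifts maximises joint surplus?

3

Bargaining reaches the level where marginal profit last exceeds marginal noise damage.
That holds through level 3 (283 ≥ 237) but not at 4 (197 < 341).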